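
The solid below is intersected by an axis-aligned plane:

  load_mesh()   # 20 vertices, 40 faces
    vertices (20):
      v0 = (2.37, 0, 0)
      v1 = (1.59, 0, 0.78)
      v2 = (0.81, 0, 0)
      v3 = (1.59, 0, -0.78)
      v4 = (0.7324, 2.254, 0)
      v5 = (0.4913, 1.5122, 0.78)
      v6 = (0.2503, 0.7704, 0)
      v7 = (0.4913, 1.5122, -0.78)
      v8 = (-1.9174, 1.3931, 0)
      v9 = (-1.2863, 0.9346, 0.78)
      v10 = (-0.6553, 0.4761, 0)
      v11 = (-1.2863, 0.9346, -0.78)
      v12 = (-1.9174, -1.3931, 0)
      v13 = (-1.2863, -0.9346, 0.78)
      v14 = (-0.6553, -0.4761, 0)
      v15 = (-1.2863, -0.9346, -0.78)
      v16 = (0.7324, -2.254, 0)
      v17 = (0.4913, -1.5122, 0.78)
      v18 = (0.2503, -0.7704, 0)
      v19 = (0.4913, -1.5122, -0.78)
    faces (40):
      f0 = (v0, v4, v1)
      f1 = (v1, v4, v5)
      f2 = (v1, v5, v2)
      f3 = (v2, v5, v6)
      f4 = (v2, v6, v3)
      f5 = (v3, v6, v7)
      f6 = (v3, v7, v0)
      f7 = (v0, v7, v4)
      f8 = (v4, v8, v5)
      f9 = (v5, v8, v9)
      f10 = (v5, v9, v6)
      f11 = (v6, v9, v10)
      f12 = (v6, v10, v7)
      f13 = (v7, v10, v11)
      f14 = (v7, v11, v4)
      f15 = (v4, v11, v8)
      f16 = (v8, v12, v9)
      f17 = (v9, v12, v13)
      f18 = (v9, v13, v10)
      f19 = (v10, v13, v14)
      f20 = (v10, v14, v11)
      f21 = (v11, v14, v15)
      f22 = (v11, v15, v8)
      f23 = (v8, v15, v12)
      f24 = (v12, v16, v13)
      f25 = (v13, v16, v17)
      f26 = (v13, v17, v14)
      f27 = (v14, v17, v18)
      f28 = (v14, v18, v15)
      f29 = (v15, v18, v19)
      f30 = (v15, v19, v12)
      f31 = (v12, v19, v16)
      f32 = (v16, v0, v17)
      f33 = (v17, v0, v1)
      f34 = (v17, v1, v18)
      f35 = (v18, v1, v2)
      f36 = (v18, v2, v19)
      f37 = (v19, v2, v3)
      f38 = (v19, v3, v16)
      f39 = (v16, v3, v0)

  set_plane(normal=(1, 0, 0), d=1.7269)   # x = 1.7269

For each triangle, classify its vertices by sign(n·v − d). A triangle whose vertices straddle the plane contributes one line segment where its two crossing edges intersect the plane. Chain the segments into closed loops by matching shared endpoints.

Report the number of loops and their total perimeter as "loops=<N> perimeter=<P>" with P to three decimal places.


loops=1 perimeter=4.376

Straddling triangles (6 of 40):
  (v0,v4,v1) [+--] → (1.7269, 0.885166, 0)–(1.7269, 0, 0.6431)  len=1.0941
  (v3,v7,v0) [--+] → (1.7269, 0.517643, -0.267003)–(1.7269, 0, -0.6431)  len=0.6398
  (v0,v7,v4) [+--] → (1.7269, 0.517643, -0.267003)–(1.7269, 0.885166, 0)  len=0.4543
  (v16,v0,v17) [-+-] → (1.7269, -0.885166, 0)–(1.7269, -0.517643, 0.267003)  len=0.4543
  (v17,v0,v1) [-+-] → (1.7269, -0.517643, 0.267003)–(1.7269, 0, 0.6431)  len=0.6398
  (v16,v3,v0) [--+] → (1.7269, 0, -0.6431)–(1.7269, -0.885166, 0)  len=1.0941

Chained into 1 loop(s):
  loop 1: 6 segments, perimeter = 4.3765
Total perimeter = 4.376


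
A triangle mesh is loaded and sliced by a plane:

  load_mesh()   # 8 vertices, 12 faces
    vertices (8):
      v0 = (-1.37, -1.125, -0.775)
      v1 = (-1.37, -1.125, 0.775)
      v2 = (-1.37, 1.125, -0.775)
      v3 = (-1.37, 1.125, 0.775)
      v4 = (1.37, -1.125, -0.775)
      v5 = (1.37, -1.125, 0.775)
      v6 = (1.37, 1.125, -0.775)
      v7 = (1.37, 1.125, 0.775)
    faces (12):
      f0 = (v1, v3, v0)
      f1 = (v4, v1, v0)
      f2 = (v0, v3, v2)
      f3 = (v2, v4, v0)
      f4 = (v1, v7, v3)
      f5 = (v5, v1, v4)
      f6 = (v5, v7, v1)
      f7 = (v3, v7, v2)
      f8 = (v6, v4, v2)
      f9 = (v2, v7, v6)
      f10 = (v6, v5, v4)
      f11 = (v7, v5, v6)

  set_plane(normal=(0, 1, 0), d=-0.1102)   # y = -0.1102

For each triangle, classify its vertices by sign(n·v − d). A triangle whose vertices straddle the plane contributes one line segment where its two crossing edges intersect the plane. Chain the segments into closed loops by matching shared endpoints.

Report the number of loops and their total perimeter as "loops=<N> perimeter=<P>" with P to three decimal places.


loops=1 perimeter=8.580

Straddling triangles (8 of 12):
  (v1,v3,v0) [-+-] → (-1.37, -0.1102, 0.775)–(-1.37, -0.1102, -0.0759156)  len=0.8509
  (v0,v3,v2) [-++] → (-1.37, -0.1102, -0.0759156)–(-1.37, -0.1102, -0.775)  len=0.6991
  (v2,v4,v0) [+--] → (0.134199, -0.1102, -0.775)–(-1.37, -0.1102, -0.775)  len=1.5042
  (v1,v7,v3) [-++] → (-0.134199, -0.1102, 0.775)–(-1.37, -0.1102, 0.775)  len=1.2358
  (v5,v7,v1) [-+-] → (1.37, -0.1102, 0.775)–(-0.134199, -0.1102, 0.775)  len=1.5042
  (v6,v4,v2) [+-+] → (1.37, -0.1102, -0.775)–(0.134199, -0.1102, -0.775)  len=1.2358
  (v6,v5,v4) [+--] → (1.37, -0.1102, 0.0759156)–(1.37, -0.1102, -0.775)  len=0.8509
  (v7,v5,v6) [+-+] → (1.37, -0.1102, 0.775)–(1.37, -0.1102, 0.0759156)  len=0.6991

Chained into 1 loop(s):
  loop 1: 8 segments, perimeter = 8.5800
Total perimeter = 8.580


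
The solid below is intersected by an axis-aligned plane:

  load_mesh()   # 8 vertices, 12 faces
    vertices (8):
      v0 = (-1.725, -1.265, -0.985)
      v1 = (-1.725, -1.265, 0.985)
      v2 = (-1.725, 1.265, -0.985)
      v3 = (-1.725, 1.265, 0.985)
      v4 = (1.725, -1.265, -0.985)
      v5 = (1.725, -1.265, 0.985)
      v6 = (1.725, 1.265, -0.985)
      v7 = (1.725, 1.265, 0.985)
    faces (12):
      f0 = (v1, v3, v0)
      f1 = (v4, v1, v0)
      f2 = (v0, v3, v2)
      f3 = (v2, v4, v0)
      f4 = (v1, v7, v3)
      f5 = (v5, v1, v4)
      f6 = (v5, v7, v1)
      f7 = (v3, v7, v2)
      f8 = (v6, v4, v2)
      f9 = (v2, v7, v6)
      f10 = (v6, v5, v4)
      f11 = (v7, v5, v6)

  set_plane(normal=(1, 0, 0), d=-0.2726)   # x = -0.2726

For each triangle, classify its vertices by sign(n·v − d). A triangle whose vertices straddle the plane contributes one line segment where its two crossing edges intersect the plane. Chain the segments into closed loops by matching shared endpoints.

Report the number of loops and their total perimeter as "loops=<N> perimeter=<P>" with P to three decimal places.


Straddling triangles (8 of 12):
  (v4,v1,v0) [+--] → (-0.2726, -1.265, 0.155659)–(-0.2726, -1.265, -0.985)  len=1.1407
  (v2,v4,v0) [-+-] → (-0.2726, 0.199907, -0.985)–(-0.2726, -1.265, -0.985)  len=1.4649
  (v1,v7,v3) [-+-] → (-0.2726, -0.199907, 0.985)–(-0.2726, 1.265, 0.985)  len=1.4649
  (v5,v1,v4) [+-+] → (-0.2726, -1.265, 0.985)–(-0.2726, -1.265, 0.155659)  len=0.8293
  (v5,v7,v1) [++-] → (-0.2726, -0.199907, 0.985)–(-0.2726, -1.265, 0.985)  len=1.0651
  (v3,v7,v2) [-+-] → (-0.2726, 1.265, 0.985)–(-0.2726, 1.265, -0.155659)  len=1.1407
  (v6,v4,v2) [++-] → (-0.2726, 0.199907, -0.985)–(-0.2726, 1.265, -0.985)  len=1.0651
  (v2,v7,v6) [-++] → (-0.2726, 1.265, -0.155659)–(-0.2726, 1.265, -0.985)  len=0.8293

Chained into 1 loop(s):
  loop 1: 8 segments, perimeter = 9.0000
Total perimeter = 9.000

loops=1 perimeter=9.000


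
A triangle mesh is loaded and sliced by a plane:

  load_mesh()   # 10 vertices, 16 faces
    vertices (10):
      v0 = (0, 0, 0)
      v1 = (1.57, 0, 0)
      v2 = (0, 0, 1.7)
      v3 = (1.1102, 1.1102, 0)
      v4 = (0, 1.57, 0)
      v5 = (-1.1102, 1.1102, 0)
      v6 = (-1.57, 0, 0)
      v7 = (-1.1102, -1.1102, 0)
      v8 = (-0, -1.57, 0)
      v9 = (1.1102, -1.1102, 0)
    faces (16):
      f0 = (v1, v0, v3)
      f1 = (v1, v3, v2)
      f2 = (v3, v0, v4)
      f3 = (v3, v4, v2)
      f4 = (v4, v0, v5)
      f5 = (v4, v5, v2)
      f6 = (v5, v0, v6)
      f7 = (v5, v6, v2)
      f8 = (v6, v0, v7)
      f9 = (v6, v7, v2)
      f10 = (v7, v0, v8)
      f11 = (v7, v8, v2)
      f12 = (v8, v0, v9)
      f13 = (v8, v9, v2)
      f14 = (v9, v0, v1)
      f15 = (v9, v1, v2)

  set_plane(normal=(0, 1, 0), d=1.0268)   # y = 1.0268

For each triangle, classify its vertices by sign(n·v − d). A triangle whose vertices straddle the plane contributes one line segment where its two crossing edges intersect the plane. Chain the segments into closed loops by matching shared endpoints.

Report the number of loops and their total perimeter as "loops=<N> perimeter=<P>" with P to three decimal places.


Straddling triangles (8 of 16):
  (v1,v0,v3) [--+] → (1.0268, 1.0268, 0)–(1.14474, 1.0268, 0)  len=0.1179
  (v1,v3,v2) [-+-] → (1.14474, 1.0268, 0)–(1.0268, 1.0268, 0.127707)  len=0.1738
  (v3,v0,v4) [+-+] → (1.0268, 1.0268, 0)–(0, 1.0268, 0)  len=1.0268
  (v3,v4,v2) [++-] → (0, 1.0268, 0.588178)–(1.0268, 1.0268, 0.127707)  len=1.1253
  (v4,v0,v5) [+-+] → (0, 1.0268, 0)–(-1.0268, 1.0268, 0)  len=1.0268
  (v4,v5,v2) [++-] → (-1.0268, 1.0268, 0.127707)–(0, 1.0268, 0.588178)  len=1.1253
  (v5,v0,v6) [+--] → (-1.0268, 1.0268, 0)–(-1.14474, 1.0268, 0)  len=0.1179
  (v5,v6,v2) [+--] → (-1.14474, 1.0268, 0)–(-1.0268, 1.0268, 0.127707)  len=0.1738

Chained into 1 loop(s):
  loop 1: 8 segments, perimeter = 4.8878
Total perimeter = 4.888

loops=1 perimeter=4.888


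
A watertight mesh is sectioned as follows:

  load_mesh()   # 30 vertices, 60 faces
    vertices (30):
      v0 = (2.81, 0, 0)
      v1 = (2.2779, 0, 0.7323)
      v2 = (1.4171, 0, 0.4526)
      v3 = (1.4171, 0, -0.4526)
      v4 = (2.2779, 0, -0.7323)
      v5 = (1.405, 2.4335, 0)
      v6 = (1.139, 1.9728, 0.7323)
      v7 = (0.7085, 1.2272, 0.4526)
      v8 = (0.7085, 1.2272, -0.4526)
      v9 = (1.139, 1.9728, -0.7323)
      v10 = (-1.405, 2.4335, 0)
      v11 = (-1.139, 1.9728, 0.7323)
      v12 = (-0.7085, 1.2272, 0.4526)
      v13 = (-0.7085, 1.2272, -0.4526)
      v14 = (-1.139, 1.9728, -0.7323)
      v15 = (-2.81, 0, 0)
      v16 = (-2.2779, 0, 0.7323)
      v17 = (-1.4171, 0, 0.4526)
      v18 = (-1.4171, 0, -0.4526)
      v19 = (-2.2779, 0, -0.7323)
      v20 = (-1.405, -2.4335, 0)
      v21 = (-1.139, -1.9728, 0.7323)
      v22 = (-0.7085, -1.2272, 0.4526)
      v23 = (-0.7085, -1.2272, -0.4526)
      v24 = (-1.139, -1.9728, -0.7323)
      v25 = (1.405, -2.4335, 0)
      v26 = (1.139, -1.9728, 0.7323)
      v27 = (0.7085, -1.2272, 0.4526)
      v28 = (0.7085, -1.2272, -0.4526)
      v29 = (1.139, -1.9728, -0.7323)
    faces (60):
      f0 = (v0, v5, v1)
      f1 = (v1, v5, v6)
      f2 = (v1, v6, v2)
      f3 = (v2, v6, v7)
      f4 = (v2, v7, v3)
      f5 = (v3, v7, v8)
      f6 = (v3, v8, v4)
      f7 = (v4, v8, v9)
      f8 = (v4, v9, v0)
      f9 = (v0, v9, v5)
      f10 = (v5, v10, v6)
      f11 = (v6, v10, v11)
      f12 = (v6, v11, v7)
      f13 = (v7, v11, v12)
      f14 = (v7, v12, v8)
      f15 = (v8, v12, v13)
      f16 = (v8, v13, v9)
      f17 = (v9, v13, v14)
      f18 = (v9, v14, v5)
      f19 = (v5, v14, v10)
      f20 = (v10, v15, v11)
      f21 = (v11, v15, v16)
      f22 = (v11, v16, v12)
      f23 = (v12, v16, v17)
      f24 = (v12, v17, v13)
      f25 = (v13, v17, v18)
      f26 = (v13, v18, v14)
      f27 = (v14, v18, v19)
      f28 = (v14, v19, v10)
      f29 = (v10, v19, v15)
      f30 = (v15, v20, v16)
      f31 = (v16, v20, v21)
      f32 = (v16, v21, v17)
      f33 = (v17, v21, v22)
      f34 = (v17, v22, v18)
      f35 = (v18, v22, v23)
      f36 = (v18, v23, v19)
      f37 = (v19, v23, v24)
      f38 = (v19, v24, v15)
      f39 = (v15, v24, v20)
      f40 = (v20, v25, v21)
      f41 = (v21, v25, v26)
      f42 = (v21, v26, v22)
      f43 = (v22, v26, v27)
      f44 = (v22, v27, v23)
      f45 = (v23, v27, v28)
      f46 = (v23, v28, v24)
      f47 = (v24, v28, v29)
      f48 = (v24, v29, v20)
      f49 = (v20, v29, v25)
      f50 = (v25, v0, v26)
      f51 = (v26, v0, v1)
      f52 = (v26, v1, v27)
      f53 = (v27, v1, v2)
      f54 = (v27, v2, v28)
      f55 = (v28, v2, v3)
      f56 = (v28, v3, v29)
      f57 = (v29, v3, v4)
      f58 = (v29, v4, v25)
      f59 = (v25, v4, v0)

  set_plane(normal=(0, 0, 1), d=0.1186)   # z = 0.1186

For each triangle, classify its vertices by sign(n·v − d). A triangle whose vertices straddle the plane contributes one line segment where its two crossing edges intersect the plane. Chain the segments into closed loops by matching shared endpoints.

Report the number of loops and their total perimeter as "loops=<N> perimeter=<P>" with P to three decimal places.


loops=2 perimeter=24.845

Straddling triangles (24 of 60):
  (v0,v5,v1) [--+] → (1.54637, 2.03938, 0.1186)–(2.72382, 0, 0.1186)  len=2.3549
  (v1,v5,v6) [+-+] → (1.54637, 2.03938, 0.1186)–(1.36192, 2.35889, 0.1186)  len=0.3689
  (v2,v7,v3) [++-] → (0.969959, 0.774389, 0.1186)–(1.4171, 0, 0.1186)  len=0.8942
  (v3,v7,v8) [-+-] → (0.969959, 0.774389, 0.1186)–(0.7085, 1.2272, 0.1186)  len=0.5229
  (v5,v10,v6) [--+] → (-0.992985, 2.35889, 0.1186)–(1.36192, 2.35889, 0.1186)  len=2.3549
  (v6,v10,v11) [+-+] → (-0.992985, 2.35889, 0.1186)–(-1.36192, 2.35889, 0.1186)  len=0.3689
  (v7,v12,v8) [++-] → (-0.185656, 1.2272, 0.1186)–(0.7085, 1.2272, 0.1186)  len=0.8942
  (v8,v12,v13) [-+-] → (-0.185656, 1.2272, 0.1186)–(-0.7085, 1.2272, 0.1186)  len=0.5228
  (v10,v15,v11) [--+] → (-2.53937, 0.319506, 0.1186)–(-1.36192, 2.35889, 0.1186)  len=2.3549
  (v11,v15,v16) [+-+] → (-2.53937, 0.319506, 0.1186)–(-2.72382, 0, 0.1186)  len=0.3689
  (v12,v17,v13) [++-] → (-1.15564, 0.452811, 0.1186)–(-0.7085, 1.2272, 0.1186)  len=0.8942
  (v13,v17,v18) [-+-] → (-1.15564, 0.452811, 0.1186)–(-1.4171, 0, 0.1186)  len=0.5229
  (v15,v20,v16) [--+] → (-1.54637, -2.03938, 0.1186)–(-2.72382, 0, 0.1186)  len=2.3549
  (v16,v20,v21) [+-+] → (-1.54637, -2.03938, 0.1186)–(-1.36192, -2.35889, 0.1186)  len=0.3689
  (v17,v22,v18) [++-] → (-0.969959, -0.774389, 0.1186)–(-1.4171, 0, 0.1186)  len=0.8942
  (v18,v22,v23) [-+-] → (-0.969959, -0.774389, 0.1186)–(-0.7085, -1.2272, 0.1186)  len=0.5229
  (v20,v25,v21) [--+] → (0.992985, -2.35889, 0.1186)–(-1.36192, -2.35889, 0.1186)  len=2.3549
  (v21,v25,v26) [+-+] → (0.992985, -2.35889, 0.1186)–(1.36192, -2.35889, 0.1186)  len=0.3689
  (v22,v27,v23) [++-] → (0.185656, -1.2272, 0.1186)–(-0.7085, -1.2272, 0.1186)  len=0.8942
  (v23,v27,v28) [-+-] → (0.185656, -1.2272, 0.1186)–(0.7085, -1.2272, 0.1186)  len=0.5228
  (v25,v0,v26) [--+] → (2.53937, -0.319506, 0.1186)–(1.36192, -2.35889, 0.1186)  len=2.3549
  (v26,v0,v1) [+-+] → (2.53937, -0.319506, 0.1186)–(2.72382, 0, 0.1186)  len=0.3689
  (v27,v2,v28) [++-] → (1.15564, -0.452811, 0.1186)–(0.7085, -1.2272, 0.1186)  len=0.8942
  (v28,v2,v3) [-+-] → (1.15564, -0.452811, 0.1186)–(1.4171, 0, 0.1186)  len=0.5229

Chained into 2 loop(s):
  loop 1: 12 segments, perimeter = 16.3429
  loop 2: 12 segments, perimeter = 8.5023
Total perimeter = 24.845


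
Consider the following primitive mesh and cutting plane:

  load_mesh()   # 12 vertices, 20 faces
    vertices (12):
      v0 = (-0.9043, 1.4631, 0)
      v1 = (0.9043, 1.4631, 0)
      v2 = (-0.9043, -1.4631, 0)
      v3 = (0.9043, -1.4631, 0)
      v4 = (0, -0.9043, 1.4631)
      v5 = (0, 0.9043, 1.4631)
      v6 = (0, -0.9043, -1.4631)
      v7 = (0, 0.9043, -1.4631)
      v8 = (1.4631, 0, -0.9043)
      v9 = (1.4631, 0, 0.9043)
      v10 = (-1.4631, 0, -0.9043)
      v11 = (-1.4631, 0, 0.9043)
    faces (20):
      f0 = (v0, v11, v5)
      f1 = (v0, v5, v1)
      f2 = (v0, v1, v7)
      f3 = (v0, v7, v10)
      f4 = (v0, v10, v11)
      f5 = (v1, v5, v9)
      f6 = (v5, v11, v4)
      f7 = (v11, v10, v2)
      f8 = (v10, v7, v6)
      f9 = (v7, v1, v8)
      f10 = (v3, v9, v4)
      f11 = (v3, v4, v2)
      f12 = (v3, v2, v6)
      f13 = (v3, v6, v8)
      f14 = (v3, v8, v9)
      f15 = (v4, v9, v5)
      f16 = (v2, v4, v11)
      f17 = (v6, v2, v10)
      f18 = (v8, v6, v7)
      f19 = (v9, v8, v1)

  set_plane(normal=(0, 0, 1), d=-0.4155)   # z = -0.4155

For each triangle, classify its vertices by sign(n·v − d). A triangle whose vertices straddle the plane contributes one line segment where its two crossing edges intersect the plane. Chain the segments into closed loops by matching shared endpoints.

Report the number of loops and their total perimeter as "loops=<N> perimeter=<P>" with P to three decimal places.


Straddling triangles (10 of 20):
  (v0,v1,v7) [++-] → (0.647491, 1.30441, -0.4155)–(-0.647491, 1.30441, -0.4155)  len=1.2950
  (v0,v7,v10) [+--] → (-0.647491, 1.30441, -0.4155)–(-1.16105, 0.790847, -0.4155)  len=0.7263
  (v0,v10,v11) [+-+] → (-1.16105, 0.790847, -0.4155)–(-1.4631, 0, -0.4155)  len=0.8466
  (v11,v10,v2) [+-+] → (-1.4631, 0, -0.4155)–(-1.16105, -0.790847, -0.4155)  len=0.8466
  (v7,v1,v8) [-+-] → (0.647491, 1.30441, -0.4155)–(1.16105, 0.790847, -0.4155)  len=0.7263
  (v3,v2,v6) [++-] → (-0.647491, -1.30441, -0.4155)–(0.647491, -1.30441, -0.4155)  len=1.2950
  (v3,v6,v8) [+--] → (0.647491, -1.30441, -0.4155)–(1.16105, -0.790847, -0.4155)  len=0.7263
  (v3,v8,v9) [+-+] → (1.16105, -0.790847, -0.4155)–(1.4631, 0, -0.4155)  len=0.8466
  (v6,v2,v10) [-+-] → (-0.647491, -1.30441, -0.4155)–(-1.16105, -0.790847, -0.4155)  len=0.7263
  (v9,v8,v1) [+-+] → (1.4631, 0, -0.4155)–(1.16105, 0.790847, -0.4155)  len=0.8466

Chained into 1 loop(s):
  loop 1: 10 segments, perimeter = 8.8814
Total perimeter = 8.881

loops=1 perimeter=8.881


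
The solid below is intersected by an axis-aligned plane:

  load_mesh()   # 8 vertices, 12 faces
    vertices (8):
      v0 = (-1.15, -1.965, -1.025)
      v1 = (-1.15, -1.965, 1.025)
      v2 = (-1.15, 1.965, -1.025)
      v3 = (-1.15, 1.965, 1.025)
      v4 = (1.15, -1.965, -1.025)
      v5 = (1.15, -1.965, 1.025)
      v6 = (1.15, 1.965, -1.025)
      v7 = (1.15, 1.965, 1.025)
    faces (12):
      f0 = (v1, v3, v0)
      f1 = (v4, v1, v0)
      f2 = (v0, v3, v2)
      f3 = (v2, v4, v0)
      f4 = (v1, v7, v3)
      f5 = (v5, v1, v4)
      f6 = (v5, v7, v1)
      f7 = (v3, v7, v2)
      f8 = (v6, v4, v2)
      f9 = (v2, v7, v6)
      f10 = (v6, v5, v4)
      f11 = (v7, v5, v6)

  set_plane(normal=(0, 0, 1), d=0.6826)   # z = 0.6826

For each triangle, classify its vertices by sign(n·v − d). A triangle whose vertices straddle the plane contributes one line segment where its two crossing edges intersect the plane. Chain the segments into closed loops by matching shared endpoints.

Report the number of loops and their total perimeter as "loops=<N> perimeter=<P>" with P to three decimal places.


Straddling triangles (8 of 12):
  (v1,v3,v0) [++-] → (-1.15, 1.30859, 0.6826)–(-1.15, -1.965, 0.6826)  len=3.2736
  (v4,v1,v0) [-+-] → (-0.765844, -1.965, 0.6826)–(-1.15, -1.965, 0.6826)  len=0.3842
  (v0,v3,v2) [-+-] → (-1.15, 1.30859, 0.6826)–(-1.15, 1.965, 0.6826)  len=0.6564
  (v5,v1,v4) [++-] → (-0.765844, -1.965, 0.6826)–(1.15, -1.965, 0.6826)  len=1.9158
  (v3,v7,v2) [++-] → (0.765844, 1.965, 0.6826)–(-1.15, 1.965, 0.6826)  len=1.9158
  (v2,v7,v6) [-+-] → (0.765844, 1.965, 0.6826)–(1.15, 1.965, 0.6826)  len=0.3842
  (v6,v5,v4) [-+-] → (1.15, -1.30859, 0.6826)–(1.15, -1.965, 0.6826)  len=0.6564
  (v7,v5,v6) [++-] → (1.15, -1.30859, 0.6826)–(1.15, 1.965, 0.6826)  len=3.2736

Chained into 1 loop(s):
  loop 1: 8 segments, perimeter = 12.4600
Total perimeter = 12.460

loops=1 perimeter=12.460


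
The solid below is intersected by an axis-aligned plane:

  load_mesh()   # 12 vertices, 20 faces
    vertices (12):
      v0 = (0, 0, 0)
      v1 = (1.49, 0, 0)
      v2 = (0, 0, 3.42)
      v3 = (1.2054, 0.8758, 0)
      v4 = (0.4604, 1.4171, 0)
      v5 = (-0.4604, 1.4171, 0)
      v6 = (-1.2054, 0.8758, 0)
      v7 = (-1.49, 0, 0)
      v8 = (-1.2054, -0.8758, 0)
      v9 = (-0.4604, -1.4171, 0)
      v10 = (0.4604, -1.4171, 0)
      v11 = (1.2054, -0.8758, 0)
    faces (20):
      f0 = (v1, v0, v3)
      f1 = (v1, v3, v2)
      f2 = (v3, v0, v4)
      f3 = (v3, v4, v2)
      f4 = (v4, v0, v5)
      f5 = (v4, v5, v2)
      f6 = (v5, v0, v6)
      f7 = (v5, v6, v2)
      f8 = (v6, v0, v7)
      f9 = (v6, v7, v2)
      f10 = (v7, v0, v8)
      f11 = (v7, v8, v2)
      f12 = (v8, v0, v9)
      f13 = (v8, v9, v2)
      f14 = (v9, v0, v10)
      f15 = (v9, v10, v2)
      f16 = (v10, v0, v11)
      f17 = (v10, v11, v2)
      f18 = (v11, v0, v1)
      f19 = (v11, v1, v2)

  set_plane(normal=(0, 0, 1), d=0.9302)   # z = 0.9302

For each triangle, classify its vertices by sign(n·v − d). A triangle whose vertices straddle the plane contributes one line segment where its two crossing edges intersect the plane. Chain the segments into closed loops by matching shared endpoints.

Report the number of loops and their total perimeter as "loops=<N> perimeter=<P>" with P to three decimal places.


loops=1 perimeter=6.704

Straddling triangles (10 of 20):
  (v1,v3,v2) [--+] → (0.877545, 0.637593, 0.9302)–(1.08474, 0, 0.9302)  len=0.6704
  (v3,v4,v2) [--+] → (0.335177, 1.03167, 0.9302)–(0.877545, 0.637593, 0.9302)  len=0.6704
  (v4,v5,v2) [--+] → (-0.335177, 1.03167, 0.9302)–(0.335177, 1.03167, 0.9302)  len=0.6704
  (v5,v6,v2) [--+] → (-0.877545, 0.637593, 0.9302)–(-0.335177, 1.03167, 0.9302)  len=0.6704
  (v6,v7,v2) [--+] → (-1.08474, 0, 0.9302)–(-0.877545, 0.637593, 0.9302)  len=0.6704
  (v7,v8,v2) [--+] → (-0.877545, -0.637593, 0.9302)–(-1.08474, 0, 0.9302)  len=0.6704
  (v8,v9,v2) [--+] → (-0.335177, -1.03167, 0.9302)–(-0.877545, -0.637593, 0.9302)  len=0.6704
  (v9,v10,v2) [--+] → (0.335177, -1.03167, 0.9302)–(-0.335177, -1.03167, 0.9302)  len=0.6704
  (v10,v11,v2) [--+] → (0.877545, -0.637593, 0.9302)–(0.335177, -1.03167, 0.9302)  len=0.6704
  (v11,v1,v2) [--+] → (1.08474, 0, 0.9302)–(0.877545, -0.637593, 0.9302)  len=0.6704

Chained into 1 loop(s):
  loop 1: 10 segments, perimeter = 6.7040
Total perimeter = 6.704


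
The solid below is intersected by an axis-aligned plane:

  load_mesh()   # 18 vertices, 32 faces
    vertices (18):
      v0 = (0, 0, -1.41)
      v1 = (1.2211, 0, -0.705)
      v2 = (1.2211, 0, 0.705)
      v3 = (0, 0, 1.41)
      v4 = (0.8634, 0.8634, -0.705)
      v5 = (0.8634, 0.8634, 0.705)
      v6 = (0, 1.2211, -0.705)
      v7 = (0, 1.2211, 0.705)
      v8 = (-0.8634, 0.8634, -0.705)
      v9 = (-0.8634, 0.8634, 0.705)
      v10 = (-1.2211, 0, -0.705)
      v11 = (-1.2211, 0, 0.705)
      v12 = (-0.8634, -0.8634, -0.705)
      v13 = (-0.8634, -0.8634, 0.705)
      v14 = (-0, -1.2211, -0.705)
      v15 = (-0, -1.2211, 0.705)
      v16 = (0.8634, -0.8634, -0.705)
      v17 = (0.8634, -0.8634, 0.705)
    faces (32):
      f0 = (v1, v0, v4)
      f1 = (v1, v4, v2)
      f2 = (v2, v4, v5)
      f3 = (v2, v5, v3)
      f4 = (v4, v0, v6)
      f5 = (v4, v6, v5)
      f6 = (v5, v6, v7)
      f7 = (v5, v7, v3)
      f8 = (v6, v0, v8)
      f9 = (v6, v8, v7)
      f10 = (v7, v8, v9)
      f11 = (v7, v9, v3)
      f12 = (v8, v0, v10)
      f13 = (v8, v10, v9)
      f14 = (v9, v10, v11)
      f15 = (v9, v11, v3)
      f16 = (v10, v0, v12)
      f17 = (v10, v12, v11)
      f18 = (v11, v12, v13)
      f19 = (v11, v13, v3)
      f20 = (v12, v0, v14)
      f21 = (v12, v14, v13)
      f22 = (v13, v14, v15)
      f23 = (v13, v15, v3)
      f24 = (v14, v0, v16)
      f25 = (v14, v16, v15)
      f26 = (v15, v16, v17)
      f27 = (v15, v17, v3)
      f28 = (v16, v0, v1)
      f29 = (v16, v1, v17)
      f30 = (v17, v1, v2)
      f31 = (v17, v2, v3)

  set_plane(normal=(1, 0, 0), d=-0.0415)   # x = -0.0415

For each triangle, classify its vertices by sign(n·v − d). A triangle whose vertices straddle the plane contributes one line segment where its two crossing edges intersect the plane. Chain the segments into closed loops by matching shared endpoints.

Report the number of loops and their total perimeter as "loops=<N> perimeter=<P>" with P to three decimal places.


Straddling triangles (12 of 32):
  (v6,v0,v8) [++-] → (-0.0415, 0.0415, -1.37611)–(-0.0415, 1.20391, -0.705)  len=1.3422
  (v6,v8,v7) [+-+] → (-0.0415, 1.20391, -0.705)–(-0.0415, 1.20391, 0.637227)  len=1.3422
  (v7,v8,v9) [+--] → (-0.0415, 1.20391, 0.637227)–(-0.0415, 1.20391, 0.705)  len=0.0678
  (v7,v9,v3) [+-+] → (-0.0415, 1.20391, 0.705)–(-0.0415, 0.0415, 1.37611)  len=1.3422
  (v8,v0,v10) [-+-] → (-0.0415, 0.0415, -1.37611)–(-0.0415, 0, -1.38604)  len=0.0427
  (v9,v11,v3) [--+] → (-0.0415, 0, 1.38604)–(-0.0415, 0.0415, 1.37611)  len=0.0427
  (v10,v0,v12) [-+-] → (-0.0415, 0, -1.38604)–(-0.0415, -0.0415, -1.37611)  len=0.0427
  (v11,v13,v3) [--+] → (-0.0415, -0.0415, 1.37611)–(-0.0415, 0, 1.38604)  len=0.0427
  (v12,v0,v14) [-++] → (-0.0415, -0.0415, -1.37611)–(-0.0415, -1.20391, -0.705)  len=1.3422
  (v12,v14,v13) [-+-] → (-0.0415, -1.20391, -0.705)–(-0.0415, -1.20391, -0.637227)  len=0.0678
  (v13,v14,v15) [-++] → (-0.0415, -1.20391, -0.637227)–(-0.0415, -1.20391, 0.705)  len=1.3422
  (v13,v15,v3) [-++] → (-0.0415, -1.20391, 0.705)–(-0.0415, -0.0415, 1.37611)  len=1.3422

Chained into 1 loop(s):
  loop 1: 12 segments, perimeter = 8.3596
Total perimeter = 8.360

loops=1 perimeter=8.360


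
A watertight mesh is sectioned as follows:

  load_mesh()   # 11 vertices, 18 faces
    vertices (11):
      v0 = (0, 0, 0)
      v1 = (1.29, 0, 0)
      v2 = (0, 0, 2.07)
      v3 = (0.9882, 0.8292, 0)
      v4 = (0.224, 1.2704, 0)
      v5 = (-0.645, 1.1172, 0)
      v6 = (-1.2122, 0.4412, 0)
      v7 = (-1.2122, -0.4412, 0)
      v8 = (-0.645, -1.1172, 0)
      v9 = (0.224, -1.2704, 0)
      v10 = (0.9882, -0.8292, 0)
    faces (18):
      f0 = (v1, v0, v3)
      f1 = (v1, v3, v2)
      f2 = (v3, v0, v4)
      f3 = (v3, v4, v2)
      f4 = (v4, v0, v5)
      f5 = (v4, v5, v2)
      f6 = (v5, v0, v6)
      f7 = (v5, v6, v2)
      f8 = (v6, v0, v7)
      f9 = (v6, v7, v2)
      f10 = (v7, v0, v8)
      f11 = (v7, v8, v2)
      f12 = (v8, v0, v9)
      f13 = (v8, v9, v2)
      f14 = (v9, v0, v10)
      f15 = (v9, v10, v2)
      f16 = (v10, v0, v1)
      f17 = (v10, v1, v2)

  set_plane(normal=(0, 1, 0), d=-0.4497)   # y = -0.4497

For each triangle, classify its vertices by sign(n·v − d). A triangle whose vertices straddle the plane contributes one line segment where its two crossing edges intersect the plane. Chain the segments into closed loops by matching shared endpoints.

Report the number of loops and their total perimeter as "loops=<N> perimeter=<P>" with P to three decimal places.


Straddling triangles (8 of 18):
  (v7,v0,v8) [++-] → (-0.259628, -0.4497, 0)–(-1.20507, -0.4497, 0)  len=0.9454
  (v7,v8,v2) [+-+] → (-1.20507, -0.4497, 0)–(-0.259628, -0.4497, 1.23677)  len=1.5567
  (v8,v0,v9) [-+-] → (-0.259628, -0.4497, 0)–(0.0792922, -0.4497, 0)  len=0.3389
  (v8,v9,v2) [--+] → (0.0792922, -0.4497, 1.33726)–(-0.259628, -0.4497, 1.23677)  len=0.3535
  (v9,v0,v10) [-+-] → (0.0792922, -0.4497, 0)–(0.53593, -0.4497, 0)  len=0.4566
  (v9,v10,v2) [--+] → (0.53593, -0.4497, 0.947377)–(0.0792922, -0.4497, 1.33726)  len=0.6004
  (v10,v0,v1) [-++] → (0.53593, -0.4497, 0)–(1.12632, -0.4497, 0)  len=0.5904
  (v10,v1,v2) [-++] → (1.12632, -0.4497, 0)–(0.53593, -0.4497, 0.947377)  len=1.1163

Chained into 1 loop(s):
  loop 1: 8 segments, perimeter = 5.9584
Total perimeter = 5.958

loops=1 perimeter=5.958


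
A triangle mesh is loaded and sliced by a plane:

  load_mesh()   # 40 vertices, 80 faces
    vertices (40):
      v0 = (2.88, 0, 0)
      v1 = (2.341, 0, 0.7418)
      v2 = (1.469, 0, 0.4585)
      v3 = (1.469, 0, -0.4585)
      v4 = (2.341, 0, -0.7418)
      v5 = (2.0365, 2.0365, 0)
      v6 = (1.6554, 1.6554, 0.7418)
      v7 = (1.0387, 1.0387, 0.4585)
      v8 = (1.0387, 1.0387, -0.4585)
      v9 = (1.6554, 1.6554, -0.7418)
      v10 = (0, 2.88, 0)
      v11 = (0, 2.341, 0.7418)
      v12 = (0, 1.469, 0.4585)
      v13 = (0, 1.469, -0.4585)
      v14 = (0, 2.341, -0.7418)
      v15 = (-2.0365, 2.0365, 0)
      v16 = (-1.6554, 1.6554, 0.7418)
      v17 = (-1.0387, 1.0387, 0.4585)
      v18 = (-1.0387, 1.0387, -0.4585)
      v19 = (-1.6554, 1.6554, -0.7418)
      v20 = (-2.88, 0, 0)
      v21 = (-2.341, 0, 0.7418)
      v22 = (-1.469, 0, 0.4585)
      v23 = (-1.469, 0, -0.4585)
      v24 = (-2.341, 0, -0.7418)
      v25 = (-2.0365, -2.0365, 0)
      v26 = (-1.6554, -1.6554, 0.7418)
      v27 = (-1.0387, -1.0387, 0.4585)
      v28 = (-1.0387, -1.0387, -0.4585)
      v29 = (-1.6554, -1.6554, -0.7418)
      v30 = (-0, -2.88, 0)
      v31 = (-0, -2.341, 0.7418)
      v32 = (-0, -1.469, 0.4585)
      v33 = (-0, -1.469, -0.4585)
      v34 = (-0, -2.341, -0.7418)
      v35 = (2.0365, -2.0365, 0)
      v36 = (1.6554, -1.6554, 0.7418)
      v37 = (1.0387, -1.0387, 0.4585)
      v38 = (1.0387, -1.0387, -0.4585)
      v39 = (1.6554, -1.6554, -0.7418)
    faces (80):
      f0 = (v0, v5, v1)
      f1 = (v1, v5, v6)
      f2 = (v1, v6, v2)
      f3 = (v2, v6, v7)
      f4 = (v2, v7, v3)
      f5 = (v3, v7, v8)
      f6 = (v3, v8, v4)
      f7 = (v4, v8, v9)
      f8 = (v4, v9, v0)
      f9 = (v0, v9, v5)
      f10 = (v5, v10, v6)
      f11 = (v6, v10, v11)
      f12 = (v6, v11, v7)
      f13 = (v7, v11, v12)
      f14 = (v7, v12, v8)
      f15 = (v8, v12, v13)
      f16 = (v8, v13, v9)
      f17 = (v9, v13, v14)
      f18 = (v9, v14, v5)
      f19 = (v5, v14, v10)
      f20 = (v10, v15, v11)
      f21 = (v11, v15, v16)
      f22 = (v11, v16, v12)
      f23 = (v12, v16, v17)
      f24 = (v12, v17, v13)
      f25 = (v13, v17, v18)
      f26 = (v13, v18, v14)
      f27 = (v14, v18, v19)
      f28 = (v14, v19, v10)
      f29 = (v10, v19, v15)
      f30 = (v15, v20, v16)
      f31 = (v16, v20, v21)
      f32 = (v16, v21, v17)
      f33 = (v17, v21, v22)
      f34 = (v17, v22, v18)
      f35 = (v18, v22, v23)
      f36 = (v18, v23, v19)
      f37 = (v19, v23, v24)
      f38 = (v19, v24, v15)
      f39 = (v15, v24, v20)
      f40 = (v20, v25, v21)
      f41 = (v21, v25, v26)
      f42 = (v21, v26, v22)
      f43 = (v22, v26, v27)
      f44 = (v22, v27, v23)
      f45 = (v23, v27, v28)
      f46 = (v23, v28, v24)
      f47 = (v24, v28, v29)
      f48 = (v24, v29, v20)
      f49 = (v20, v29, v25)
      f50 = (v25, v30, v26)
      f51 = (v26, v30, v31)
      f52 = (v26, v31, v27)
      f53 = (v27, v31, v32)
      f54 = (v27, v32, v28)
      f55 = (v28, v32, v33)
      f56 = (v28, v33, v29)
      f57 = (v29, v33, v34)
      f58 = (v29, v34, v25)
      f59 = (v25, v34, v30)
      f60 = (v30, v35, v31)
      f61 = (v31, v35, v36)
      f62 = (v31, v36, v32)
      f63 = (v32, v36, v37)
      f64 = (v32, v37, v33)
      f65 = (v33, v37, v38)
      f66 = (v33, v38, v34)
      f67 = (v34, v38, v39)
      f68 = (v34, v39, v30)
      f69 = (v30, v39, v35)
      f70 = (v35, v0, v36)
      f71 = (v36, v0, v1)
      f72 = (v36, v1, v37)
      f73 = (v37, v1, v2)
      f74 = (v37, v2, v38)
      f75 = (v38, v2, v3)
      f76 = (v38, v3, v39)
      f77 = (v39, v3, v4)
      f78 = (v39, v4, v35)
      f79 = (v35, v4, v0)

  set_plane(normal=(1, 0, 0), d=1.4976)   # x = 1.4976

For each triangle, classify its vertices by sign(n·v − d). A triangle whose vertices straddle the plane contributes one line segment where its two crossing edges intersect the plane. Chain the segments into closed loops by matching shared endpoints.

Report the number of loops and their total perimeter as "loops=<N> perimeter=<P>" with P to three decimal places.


loops=1 perimeter=10.651

Straddling triangles (22 of 80):
  (v1,v6,v2) [++-] → (1.4976, 0.253994, 0.501968)–(1.4976, 0, 0.467792)  len=0.2563
  (v2,v6,v7) [-+-] → (1.4976, 0.253994, 0.501968)–(1.4976, 1.4976, 0.66931)  len=1.2548
  (v3,v8,v4) [--+] → (1.4976, 0.672686, -0.558328)–(1.4976, 0, -0.467792)  len=0.6788
  (v4,v8,v9) [+-+] → (1.4976, 0.672686, -0.558328)–(1.4976, 1.4976, -0.66931)  len=0.8323
  (v5,v10,v6) [+-+] → (1.4976, 2.25971, 0)–(1.4976, 1.77213, 0.671088)  len=0.8295
  (v6,v10,v11) [+--] → (1.4976, 1.77213, 0.671088)–(1.4976, 1.72075, 0.7418)  len=0.0874
  (v6,v11,v7) [+--] → (1.4976, 1.72075, 0.7418)–(1.4976, 1.4976, 0.66931)  len=0.2346
  (v8,v13,v9) [--+] → (1.4976, 1.63763, -0.714795)–(1.4976, 1.4976, -0.66931)  len=0.1472
  (v9,v13,v14) [+--] → (1.4976, 1.63763, -0.714795)–(1.4976, 1.72075, -0.7418)  len=0.0874
  (v9,v14,v5) [+-+] → (1.4976, 1.72075, -0.7418)–(1.4976, 2.11708, -0.196296)  len=0.6743
  (v5,v14,v10) [+--] → (1.4976, 2.11708, -0.196296)–(1.4976, 2.25971, 0)  len=0.2426
  (v30,v35,v31) [-+-] → (1.4976, -2.25971, 0)–(1.4976, -2.11708, 0.196296)  len=0.2426
  (v31,v35,v36) [-++] → (1.4976, -2.11708, 0.196296)–(1.4976, -1.72075, 0.7418)  len=0.6743
  (v31,v36,v32) [-+-] → (1.4976, -1.72075, 0.7418)–(1.4976, -1.63763, 0.714795)  len=0.0874
  (v32,v36,v37) [-+-] → (1.4976, -1.63763, 0.714795)–(1.4976, -1.4976, 0.66931)  len=0.1472
  (v34,v38,v39) [--+] → (1.4976, -1.4976, -0.66931)–(1.4976, -1.72075, -0.7418)  len=0.2346
  (v34,v39,v30) [-+-] → (1.4976, -1.72075, -0.7418)–(1.4976, -1.77213, -0.671088)  len=0.0874
  (v30,v39,v35) [-++] → (1.4976, -1.77213, -0.671088)–(1.4976, -2.25971, 0)  len=0.8295
  (v36,v1,v37) [++-] → (1.4976, -0.672686, 0.558328)–(1.4976, -1.4976, 0.66931)  len=0.8323
  (v37,v1,v2) [-+-] → (1.4976, -0.672686, 0.558328)–(1.4976, 0, 0.467792)  len=0.6788
  (v38,v3,v39) [--+] → (1.4976, -0.253994, -0.501968)–(1.4976, -1.4976, -0.66931)  len=1.2548
  (v39,v3,v4) [+-+] → (1.4976, -0.253994, -0.501968)–(1.4976, 0, -0.467792)  len=0.2563

Chained into 1 loop(s):
  loop 1: 22 segments, perimeter = 10.6506
Total perimeter = 10.651


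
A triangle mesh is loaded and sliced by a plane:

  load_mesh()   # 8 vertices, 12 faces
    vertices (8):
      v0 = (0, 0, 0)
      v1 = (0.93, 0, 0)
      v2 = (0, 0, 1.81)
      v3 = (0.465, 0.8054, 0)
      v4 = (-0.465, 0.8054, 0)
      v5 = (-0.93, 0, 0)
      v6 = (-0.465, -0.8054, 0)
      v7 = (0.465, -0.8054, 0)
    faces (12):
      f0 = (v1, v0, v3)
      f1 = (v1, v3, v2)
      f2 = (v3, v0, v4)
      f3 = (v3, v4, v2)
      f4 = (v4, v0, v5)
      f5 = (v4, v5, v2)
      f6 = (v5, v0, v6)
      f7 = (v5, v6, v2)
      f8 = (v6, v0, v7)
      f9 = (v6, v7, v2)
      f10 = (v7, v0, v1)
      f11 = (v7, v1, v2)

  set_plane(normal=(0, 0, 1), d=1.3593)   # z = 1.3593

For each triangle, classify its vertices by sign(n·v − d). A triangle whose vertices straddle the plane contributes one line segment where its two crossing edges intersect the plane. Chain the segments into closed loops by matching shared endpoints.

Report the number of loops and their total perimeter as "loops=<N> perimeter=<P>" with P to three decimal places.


Straddling triangles (6 of 12):
  (v1,v3,v2) [--+] → (0.115788, 0.200549, 1.3593)–(0.231575, 0, 1.3593)  len=0.2316
  (v3,v4,v2) [--+] → (-0.115788, 0.200549, 1.3593)–(0.115788, 0.200549, 1.3593)  len=0.2316
  (v4,v5,v2) [--+] → (-0.231575, 0, 1.3593)–(-0.115788, 0.200549, 1.3593)  len=0.2316
  (v5,v6,v2) [--+] → (-0.115788, -0.200549, 1.3593)–(-0.231575, 0, 1.3593)  len=0.2316
  (v6,v7,v2) [--+] → (0.115788, -0.200549, 1.3593)–(-0.115788, -0.200549, 1.3593)  len=0.2316
  (v7,v1,v2) [--+] → (0.231575, 0, 1.3593)–(0.115788, -0.200549, 1.3593)  len=0.2316

Chained into 1 loop(s):
  loop 1: 6 segments, perimeter = 1.3894
Total perimeter = 1.389

loops=1 perimeter=1.389


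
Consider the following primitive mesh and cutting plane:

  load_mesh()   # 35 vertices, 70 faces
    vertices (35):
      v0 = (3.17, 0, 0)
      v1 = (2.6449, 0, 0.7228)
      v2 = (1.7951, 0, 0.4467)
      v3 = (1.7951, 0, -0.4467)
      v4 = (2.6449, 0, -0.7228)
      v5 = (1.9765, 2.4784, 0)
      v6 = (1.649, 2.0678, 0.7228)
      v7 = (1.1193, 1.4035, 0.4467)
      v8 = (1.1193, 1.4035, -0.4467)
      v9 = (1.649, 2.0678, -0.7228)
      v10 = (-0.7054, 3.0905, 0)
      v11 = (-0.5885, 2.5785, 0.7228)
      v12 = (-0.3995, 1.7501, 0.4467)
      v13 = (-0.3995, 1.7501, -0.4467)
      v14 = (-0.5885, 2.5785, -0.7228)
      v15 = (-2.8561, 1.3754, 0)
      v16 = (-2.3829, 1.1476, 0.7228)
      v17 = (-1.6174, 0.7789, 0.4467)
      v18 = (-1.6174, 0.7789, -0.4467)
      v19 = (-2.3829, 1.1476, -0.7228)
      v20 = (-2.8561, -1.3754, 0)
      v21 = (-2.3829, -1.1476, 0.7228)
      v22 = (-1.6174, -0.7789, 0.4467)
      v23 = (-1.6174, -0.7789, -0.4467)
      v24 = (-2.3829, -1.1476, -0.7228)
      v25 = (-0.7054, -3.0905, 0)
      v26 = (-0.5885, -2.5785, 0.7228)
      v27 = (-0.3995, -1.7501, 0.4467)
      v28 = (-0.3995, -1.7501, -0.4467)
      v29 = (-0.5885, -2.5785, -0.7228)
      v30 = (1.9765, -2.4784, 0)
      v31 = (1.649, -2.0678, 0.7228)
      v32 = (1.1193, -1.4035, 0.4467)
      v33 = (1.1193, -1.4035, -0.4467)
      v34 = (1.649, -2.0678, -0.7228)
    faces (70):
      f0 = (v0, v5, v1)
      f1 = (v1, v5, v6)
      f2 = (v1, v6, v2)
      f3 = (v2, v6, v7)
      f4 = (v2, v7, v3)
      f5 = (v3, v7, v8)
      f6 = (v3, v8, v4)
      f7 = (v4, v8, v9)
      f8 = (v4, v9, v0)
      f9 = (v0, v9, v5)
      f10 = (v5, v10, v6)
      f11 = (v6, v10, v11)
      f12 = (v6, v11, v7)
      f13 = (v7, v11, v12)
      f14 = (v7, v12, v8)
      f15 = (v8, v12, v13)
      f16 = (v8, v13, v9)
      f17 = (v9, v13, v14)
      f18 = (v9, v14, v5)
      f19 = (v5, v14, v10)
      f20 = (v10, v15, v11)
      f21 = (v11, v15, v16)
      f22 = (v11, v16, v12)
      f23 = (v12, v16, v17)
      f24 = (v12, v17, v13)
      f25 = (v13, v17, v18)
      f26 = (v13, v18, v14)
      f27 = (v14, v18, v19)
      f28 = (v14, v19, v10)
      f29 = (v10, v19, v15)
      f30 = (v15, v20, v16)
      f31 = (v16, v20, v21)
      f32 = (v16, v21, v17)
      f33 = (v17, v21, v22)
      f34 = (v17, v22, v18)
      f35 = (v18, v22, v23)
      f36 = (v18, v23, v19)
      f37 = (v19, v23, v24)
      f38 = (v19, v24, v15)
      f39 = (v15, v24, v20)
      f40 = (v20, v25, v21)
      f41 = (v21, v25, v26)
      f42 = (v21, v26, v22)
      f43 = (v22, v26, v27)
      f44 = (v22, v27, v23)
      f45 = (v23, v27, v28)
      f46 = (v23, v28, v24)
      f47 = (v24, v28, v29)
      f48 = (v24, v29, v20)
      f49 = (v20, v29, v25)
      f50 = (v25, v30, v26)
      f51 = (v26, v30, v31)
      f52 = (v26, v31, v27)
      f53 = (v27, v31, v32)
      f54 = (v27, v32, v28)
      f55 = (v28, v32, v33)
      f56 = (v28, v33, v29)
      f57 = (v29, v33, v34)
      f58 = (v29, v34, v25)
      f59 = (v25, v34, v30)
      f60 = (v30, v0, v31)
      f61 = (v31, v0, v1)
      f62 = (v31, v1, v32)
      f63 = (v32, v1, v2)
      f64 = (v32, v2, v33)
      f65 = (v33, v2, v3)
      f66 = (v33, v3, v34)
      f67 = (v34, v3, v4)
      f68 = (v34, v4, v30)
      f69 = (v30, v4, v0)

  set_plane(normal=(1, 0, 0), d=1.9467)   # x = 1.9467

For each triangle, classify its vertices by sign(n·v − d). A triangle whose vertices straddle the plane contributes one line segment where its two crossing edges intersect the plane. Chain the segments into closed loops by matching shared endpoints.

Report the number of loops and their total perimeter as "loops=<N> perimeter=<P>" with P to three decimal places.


Straddling triangles (18 of 70):
  (v1,v5,v6) [++-] → (1.9467, 2.44104, 0.0657693)–(1.9467, 1.44968, 0.7228)  len=1.1893
  (v1,v6,v2) [+--] → (1.9467, 1.44968, 0.7228)–(1.9467, 0, 0.495955)  len=1.4673
  (v3,v8,v4) [--+] → (1.9467, 0.64232, -0.596441)–(1.9467, 0, -0.495955)  len=0.6501
  (v4,v8,v9) [+--] → (1.9467, 0.64232, -0.596441)–(1.9467, 1.44968, -0.7228)  len=0.8172
  (v4,v9,v0) [+-+] → (1.9467, 1.44968, -0.7228)–(1.9467, 1.66308, -0.581329)  len=0.2560
  (v0,v9,v5) [+-+] → (1.9467, 1.66308, -0.581329)–(1.9467, 2.44104, -0.0657693)  len=0.9333
  (v5,v10,v6) [+--] → (1.9467, 2.4852, 0)–(1.9467, 2.44104, 0.0657693)  len=0.0792
  (v9,v14,v5) [--+] → (1.9467, 2.47956, -0.00839744)–(1.9467, 2.44104, -0.0657693)  len=0.0691
  (v5,v14,v10) [+--] → (1.9467, 2.47956, -0.00839744)–(1.9467, 2.4852, 0)  len=0.0101
  (v25,v30,v26) [-+-] → (1.9467, -2.4852, 0)–(1.9467, -2.47956, 0.00839744)  len=0.0101
  (v26,v30,v31) [-+-] → (1.9467, -2.47956, 0.00839744)–(1.9467, -2.44104, 0.0657693)  len=0.0691
  (v25,v34,v30) [--+] → (1.9467, -2.44104, -0.0657693)–(1.9467, -2.4852, 0)  len=0.0792
  (v30,v0,v31) [++-] → (1.9467, -1.66308, 0.581329)–(1.9467, -2.44104, 0.0657693)  len=0.9333
  (v31,v0,v1) [-++] → (1.9467, -1.66308, 0.581329)–(1.9467, -1.44968, 0.7228)  len=0.2560
  (v31,v1,v32) [-+-] → (1.9467, -1.44968, 0.7228)–(1.9467, -0.64232, 0.596441)  len=0.8172
  (v32,v1,v2) [-+-] → (1.9467, -0.64232, 0.596441)–(1.9467, 0, 0.495955)  len=0.6501
  (v34,v3,v4) [--+] → (1.9467, 0, -0.495955)–(1.9467, -1.44968, -0.7228)  len=1.4673
  (v34,v4,v30) [-++] → (1.9467, -1.44968, -0.7228)–(1.9467, -2.44104, -0.0657693)  len=1.1893

Chained into 1 loop(s):
  loop 1: 18 segments, perimeter = 10.9434
Total perimeter = 10.943

loops=1 perimeter=10.943


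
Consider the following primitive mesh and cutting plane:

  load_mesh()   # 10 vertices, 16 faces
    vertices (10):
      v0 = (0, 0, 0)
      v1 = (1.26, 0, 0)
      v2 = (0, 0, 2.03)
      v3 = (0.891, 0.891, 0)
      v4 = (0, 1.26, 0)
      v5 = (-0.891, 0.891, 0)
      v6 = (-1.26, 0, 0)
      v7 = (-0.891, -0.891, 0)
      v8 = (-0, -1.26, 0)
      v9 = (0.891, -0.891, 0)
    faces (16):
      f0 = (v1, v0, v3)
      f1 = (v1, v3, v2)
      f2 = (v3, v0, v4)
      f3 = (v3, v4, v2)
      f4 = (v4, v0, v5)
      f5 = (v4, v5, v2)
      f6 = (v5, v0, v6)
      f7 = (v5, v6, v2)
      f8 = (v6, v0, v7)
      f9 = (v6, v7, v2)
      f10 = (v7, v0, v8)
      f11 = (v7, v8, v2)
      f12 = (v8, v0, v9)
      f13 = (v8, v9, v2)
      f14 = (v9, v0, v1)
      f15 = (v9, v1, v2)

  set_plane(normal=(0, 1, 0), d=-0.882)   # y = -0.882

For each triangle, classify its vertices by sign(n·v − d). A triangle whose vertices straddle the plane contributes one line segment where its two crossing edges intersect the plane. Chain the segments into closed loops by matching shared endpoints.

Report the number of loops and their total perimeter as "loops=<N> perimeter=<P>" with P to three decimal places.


loops=1 perimeter=3.958

Straddling triangles (8 of 16):
  (v6,v0,v7) [++-] → (-0.882, -0.882, 0)–(-0.894727, -0.882, 0)  len=0.0127
  (v6,v7,v2) [+-+] → (-0.894727, -0.882, 0)–(-0.882, -0.882, 0.0205051)  len=0.0241
  (v7,v0,v8) [-+-] → (-0.882, -0.882, 0)–(0, -0.882, 0)  len=0.8820
  (v7,v8,v2) [--+] → (0, -0.882, 0.609)–(-0.882, -0.882, 0.0205051)  len=1.0603
  (v8,v0,v9) [-+-] → (0, -0.882, 0)–(0.882, -0.882, 0)  len=0.8820
  (v8,v9,v2) [--+] → (0.882, -0.882, 0.0205051)–(0, -0.882, 0.609)  len=1.0603
  (v9,v0,v1) [-++] → (0.882, -0.882, 0)–(0.894727, -0.882, 0)  len=0.0127
  (v9,v1,v2) [-++] → (0.894727, -0.882, 0)–(0.882, -0.882, 0.0205051)  len=0.0241

Chained into 1 loop(s):
  loop 1: 8 segments, perimeter = 3.9583
Total perimeter = 3.958
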